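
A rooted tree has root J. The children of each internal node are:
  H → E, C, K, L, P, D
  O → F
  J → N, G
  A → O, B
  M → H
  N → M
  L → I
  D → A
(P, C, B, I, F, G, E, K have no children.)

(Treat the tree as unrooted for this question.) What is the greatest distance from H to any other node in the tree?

4

A farthest node from H is G (F also at distance 4).
The path H – M – N – J – G has 4 edges.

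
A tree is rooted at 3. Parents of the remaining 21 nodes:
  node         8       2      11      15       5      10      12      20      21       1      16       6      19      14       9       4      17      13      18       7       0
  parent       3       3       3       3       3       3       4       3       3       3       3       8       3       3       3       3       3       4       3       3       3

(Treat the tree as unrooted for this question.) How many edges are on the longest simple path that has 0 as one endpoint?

Distances from 0 peak at 3, attained at 6 (12, 13 also at distance 3).
0 – 3 – 8 – 6

3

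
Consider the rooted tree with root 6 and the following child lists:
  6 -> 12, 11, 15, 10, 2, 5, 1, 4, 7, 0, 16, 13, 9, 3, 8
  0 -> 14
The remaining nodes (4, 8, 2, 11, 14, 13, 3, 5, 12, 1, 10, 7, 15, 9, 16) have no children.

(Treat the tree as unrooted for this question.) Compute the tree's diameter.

3

A longest path is 14–0–6–8, with 3 edges.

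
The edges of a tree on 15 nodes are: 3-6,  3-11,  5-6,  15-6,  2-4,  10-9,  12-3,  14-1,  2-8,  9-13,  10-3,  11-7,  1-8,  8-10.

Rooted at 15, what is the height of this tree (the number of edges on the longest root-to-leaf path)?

6

The longest root-to-leaf path is 15 → 6 → 3 → 10 → 8 → 1 → 14 (6 edges).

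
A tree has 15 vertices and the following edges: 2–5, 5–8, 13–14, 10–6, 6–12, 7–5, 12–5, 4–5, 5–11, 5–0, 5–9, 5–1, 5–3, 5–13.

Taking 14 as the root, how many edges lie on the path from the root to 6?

Climbing from 6 to the root: 6 – 12 – 5 – 13 – 14. That's 4 steps.

4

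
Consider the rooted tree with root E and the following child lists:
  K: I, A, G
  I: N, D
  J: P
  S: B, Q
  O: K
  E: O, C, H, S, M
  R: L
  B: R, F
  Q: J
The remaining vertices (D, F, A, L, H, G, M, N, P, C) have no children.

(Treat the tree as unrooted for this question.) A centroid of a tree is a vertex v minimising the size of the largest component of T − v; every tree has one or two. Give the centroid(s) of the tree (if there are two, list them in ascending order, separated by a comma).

E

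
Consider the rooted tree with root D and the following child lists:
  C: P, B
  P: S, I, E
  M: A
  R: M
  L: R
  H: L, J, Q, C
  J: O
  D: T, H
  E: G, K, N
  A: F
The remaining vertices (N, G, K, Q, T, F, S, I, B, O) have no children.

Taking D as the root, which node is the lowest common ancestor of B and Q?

Path B→root: B C H D; path Q→root: Q H D.
First common node: H.

H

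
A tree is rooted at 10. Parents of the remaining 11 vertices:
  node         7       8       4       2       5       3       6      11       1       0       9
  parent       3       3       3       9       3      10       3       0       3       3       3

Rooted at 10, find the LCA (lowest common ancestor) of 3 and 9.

3

3's ancestor chain is 3, 10 and 9's is 9, 3, 10; they first meet at 3.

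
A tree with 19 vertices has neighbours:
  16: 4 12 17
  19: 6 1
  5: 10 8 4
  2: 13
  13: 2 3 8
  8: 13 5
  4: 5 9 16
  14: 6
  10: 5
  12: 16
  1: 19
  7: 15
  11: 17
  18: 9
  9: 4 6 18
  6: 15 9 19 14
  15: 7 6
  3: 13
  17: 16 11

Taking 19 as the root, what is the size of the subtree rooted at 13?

3

Descendants of 13 (including itself): 13, 2, 3. That's 3.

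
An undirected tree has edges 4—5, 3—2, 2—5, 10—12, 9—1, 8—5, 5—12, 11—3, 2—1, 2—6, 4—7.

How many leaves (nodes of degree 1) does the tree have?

6

Exactly 6 nodes have a single neighbour: 6, 7, 8, 9, 10, 11.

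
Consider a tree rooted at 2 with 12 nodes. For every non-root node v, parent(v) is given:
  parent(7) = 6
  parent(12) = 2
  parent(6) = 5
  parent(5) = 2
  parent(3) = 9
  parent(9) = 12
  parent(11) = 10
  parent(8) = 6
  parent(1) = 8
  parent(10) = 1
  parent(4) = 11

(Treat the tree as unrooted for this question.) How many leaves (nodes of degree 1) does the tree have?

Exactly 3 nodes have a single neighbour: 3, 4, 7.

3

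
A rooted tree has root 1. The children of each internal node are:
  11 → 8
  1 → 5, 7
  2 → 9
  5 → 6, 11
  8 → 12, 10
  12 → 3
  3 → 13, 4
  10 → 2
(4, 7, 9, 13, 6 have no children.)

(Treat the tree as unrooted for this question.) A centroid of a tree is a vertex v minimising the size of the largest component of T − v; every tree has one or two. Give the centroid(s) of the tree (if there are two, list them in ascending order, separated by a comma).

8

If 8 is removed the pieces have sizes 5, 4, 3, all ≤ ⌊13/2⌋ = 6.
No neighbour of 8 does as well, so 8 is the unique centroid.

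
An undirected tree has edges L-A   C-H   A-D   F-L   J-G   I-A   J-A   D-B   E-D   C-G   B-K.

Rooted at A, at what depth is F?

2

A → L → F — 2 edges.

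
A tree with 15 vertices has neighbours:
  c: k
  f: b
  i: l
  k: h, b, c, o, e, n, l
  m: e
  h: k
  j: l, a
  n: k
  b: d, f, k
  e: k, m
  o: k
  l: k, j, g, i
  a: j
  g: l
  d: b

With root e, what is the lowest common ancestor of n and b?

k

Ancestors of n (toward the root): n, k, e.
Ancestors of b: b, k, e.
The deepest node appearing in both lists is k.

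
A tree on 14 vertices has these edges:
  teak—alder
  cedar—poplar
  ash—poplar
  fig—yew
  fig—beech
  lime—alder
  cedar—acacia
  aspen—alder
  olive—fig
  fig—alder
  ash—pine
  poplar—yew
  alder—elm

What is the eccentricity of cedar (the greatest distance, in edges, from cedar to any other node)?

5

A farthest node from cedar is lime (aspen, teak, elm also at distance 5).
The path cedar – poplar – yew – fig – alder – lime has 5 edges.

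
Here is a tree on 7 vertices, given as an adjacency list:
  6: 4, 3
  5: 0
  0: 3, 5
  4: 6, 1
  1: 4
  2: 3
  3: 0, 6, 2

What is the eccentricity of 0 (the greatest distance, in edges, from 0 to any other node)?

4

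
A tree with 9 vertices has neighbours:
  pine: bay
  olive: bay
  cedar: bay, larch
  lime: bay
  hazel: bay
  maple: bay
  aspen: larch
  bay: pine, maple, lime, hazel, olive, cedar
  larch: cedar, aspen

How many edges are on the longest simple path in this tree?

A longest path is maple – bay – cedar – larch – aspen, with 4 edges.

4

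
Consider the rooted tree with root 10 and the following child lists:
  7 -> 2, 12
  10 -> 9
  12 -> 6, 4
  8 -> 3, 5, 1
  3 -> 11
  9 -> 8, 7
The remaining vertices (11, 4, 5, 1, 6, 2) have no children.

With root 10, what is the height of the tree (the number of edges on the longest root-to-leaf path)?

4

A deepest node is 11, reached by 10-9-8-3-11.
That path has 4 edges, so the height is 4.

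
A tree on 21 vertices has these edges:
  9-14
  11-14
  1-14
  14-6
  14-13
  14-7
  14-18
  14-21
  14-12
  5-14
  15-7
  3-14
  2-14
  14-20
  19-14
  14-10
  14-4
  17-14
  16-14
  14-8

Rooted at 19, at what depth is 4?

Climbing from 4 to the root: 4 – 14 – 19. That's 2 steps.

2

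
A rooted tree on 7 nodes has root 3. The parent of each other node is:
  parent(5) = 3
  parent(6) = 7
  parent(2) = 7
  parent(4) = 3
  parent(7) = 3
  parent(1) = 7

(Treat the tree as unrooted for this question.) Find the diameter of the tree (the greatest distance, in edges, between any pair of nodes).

3

BFS from 5 reaches 2 last, at distance 3; BFS from 2 confirms no node is farther.
Path: 5-3-7-2.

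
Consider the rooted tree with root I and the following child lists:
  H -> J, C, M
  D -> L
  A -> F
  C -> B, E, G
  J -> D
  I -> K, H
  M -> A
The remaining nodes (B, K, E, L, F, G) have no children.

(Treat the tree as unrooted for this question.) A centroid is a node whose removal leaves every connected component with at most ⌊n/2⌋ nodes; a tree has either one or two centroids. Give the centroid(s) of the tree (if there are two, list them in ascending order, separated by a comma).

Removing H splits the tree into components of sizes 4, 3, 3, 2; the largest is 4 ≤ ⌊13/2⌋ = 6.
Every other node leaves some component of size > 6, so the centroid is unique.

H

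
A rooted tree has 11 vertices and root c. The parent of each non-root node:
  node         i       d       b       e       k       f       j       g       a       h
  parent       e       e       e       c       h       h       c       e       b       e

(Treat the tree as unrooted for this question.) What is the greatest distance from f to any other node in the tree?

Distances from f peak at 4, attained at a (j also at distance 4).
f – h – e – b – a

4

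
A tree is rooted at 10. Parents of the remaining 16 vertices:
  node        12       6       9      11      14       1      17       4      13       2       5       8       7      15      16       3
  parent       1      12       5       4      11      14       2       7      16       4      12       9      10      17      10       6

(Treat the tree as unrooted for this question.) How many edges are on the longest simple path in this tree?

11

Starting from 13, a farthest node is 8 at distance 11.
One longest path: 13–16–10–7–4–11–14–1–12–5–9–8.
So the diameter is 11.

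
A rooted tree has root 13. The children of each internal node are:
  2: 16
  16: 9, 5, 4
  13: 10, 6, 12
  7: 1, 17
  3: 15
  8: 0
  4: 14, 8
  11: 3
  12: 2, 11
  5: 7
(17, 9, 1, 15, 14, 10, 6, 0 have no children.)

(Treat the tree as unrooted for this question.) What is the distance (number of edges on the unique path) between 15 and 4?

6

The path is 15 - 3 - 11 - 12 - 2 - 16 - 4, which has 6 edges.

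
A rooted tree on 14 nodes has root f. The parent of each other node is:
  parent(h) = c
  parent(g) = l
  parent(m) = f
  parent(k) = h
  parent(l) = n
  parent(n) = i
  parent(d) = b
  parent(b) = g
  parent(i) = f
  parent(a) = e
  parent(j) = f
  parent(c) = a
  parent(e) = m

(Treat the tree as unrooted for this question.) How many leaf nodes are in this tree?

Degree-1 nodes: d, j, k — 3 of them.

3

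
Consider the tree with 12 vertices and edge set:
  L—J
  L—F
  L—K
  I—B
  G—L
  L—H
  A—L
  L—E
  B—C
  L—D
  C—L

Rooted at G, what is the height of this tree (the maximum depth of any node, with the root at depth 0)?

4

The longest root-to-leaf path is G–L–C–B–I (4 edges).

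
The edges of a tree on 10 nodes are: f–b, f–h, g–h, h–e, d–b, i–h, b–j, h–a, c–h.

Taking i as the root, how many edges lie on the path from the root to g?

i – h – g — 2 edges.

2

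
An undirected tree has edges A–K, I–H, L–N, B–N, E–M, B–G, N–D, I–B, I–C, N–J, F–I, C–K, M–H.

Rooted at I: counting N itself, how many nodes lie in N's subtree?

The subtree rooted at N contains: N, J, L, D — 4 nodes.

4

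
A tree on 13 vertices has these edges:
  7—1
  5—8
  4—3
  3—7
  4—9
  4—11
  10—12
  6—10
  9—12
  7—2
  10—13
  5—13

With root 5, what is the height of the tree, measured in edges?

8

The longest root-to-leaf path is 5 – 13 – 10 – 12 – 9 – 4 – 3 – 7 – 2 (8 edges).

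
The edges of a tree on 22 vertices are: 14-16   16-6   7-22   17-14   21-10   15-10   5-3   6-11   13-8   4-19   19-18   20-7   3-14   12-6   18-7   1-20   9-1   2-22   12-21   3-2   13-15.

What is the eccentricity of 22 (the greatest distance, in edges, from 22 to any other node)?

11

Distances from 22 peak at 11, attained at 8.
22-2-3-14-16-6-12-21-10-15-13-8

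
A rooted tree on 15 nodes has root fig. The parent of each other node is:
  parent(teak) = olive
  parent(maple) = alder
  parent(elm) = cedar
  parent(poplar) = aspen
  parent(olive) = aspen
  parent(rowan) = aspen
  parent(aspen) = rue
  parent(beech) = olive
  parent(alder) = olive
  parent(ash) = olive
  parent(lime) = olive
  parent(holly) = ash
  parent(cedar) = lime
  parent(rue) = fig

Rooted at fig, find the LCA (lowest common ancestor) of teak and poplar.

aspen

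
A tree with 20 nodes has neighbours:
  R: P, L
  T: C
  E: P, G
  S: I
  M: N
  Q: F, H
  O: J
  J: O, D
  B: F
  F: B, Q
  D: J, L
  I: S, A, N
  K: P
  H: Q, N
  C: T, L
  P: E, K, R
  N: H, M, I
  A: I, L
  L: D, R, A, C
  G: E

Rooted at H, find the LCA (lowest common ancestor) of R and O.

Ancestors of R (toward the root): R, L, A, I, N, H.
Ancestors of O: O, J, D, L, A, I, N, H.
The deepest node appearing in both lists is L.

L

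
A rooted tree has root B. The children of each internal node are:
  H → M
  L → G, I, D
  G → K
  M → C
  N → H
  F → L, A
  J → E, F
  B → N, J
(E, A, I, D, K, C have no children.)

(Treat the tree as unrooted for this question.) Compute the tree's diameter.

9

A longest path is C-M-H-N-B-J-F-L-G-K, with 9 edges.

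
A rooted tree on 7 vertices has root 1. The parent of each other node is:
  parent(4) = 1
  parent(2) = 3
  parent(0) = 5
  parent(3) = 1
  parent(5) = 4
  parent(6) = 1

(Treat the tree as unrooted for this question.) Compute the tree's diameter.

5

BFS from 0 reaches 2 last, at distance 5; BFS from 2 confirms no node is farther.
Path: 0 - 5 - 4 - 1 - 3 - 2.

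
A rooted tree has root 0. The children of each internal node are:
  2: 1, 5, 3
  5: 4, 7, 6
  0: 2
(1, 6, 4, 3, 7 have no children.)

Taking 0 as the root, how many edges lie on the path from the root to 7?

3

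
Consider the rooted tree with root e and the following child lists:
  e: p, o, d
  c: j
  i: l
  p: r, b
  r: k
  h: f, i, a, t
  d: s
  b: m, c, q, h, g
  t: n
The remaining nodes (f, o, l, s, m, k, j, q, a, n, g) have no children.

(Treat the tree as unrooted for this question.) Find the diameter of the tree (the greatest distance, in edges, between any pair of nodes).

BFS from n reaches s last, at distance 7; BFS from s confirms no node is farther.
Path: n-t-h-b-p-e-d-s.

7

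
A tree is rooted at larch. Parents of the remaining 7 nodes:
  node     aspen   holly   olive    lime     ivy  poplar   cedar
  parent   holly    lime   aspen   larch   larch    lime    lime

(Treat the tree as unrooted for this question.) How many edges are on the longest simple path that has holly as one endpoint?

3

A farthest node from holly is ivy.
The path holly – lime – larch – ivy has 3 edges.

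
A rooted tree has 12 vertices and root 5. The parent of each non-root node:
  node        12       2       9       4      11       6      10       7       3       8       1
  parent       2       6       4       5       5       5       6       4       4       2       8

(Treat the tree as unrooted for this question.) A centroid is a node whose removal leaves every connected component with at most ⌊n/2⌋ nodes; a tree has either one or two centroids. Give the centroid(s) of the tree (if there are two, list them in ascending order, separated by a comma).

If 5 is removed the pieces have sizes 6, 4, 1, all ≤ ⌊12/2⌋ = 6.
Its neighbour 6 also leaves a largest component of size 6, so both are centroids.

5, 6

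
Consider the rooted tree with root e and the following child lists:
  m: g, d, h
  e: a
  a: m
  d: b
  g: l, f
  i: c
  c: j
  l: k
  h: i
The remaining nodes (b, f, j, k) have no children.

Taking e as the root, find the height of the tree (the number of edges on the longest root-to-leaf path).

6

j sits deepest: e-a-m-h-i-c-j — 6 edges from the root.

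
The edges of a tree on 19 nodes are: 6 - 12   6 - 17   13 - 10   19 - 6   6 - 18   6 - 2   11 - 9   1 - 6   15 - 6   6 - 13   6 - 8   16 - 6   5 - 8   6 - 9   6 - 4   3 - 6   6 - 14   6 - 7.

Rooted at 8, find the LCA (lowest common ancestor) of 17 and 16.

Path 17→root: 17 6 8; path 16→root: 16 6 8.
First common node: 6.

6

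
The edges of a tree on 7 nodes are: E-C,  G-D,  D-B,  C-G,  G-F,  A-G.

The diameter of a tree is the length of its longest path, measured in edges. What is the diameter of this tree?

4

Starting from E, a farthest node is B at distance 4.
One longest path: E - C - G - D - B.
So the diameter is 4.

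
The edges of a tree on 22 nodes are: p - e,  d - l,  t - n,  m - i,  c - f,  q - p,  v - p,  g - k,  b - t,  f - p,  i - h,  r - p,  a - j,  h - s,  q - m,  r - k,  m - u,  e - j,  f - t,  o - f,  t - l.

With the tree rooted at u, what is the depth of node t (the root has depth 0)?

Path from u to t: u–m–q–p–f–t, which has 5 edges.

5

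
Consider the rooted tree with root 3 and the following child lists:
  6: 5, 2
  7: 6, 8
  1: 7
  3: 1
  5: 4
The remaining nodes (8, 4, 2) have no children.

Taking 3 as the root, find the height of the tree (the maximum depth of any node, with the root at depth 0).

A deepest node is 4, reached by 3-1-7-6-5-4.
That path has 5 edges, so the height is 5.

5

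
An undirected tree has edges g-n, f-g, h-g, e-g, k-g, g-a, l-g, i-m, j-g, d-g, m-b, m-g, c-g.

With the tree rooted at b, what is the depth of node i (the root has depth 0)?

2

b – m – i — 2 edges.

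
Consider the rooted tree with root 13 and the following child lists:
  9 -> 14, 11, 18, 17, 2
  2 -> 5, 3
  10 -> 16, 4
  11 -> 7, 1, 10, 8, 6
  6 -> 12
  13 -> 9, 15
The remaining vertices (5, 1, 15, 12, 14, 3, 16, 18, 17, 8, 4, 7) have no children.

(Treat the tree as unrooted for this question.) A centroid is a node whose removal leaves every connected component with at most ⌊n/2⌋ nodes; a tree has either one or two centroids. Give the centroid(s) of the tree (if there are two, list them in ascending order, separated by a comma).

9, 11

If 9 is removed the pieces have sizes 9, 3, 2, 1, 1, 1, all ≤ ⌊18/2⌋ = 9.
Its neighbour 11 also leaves a largest component of size 9, so both are centroids.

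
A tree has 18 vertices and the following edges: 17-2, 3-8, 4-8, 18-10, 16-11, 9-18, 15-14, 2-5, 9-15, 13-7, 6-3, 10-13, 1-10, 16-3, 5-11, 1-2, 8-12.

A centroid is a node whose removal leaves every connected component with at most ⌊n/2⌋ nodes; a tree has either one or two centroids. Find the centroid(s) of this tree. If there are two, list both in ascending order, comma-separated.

2

If 2 is removed the pieces have sizes 8, 8, 1, all ≤ ⌊18/2⌋ = 9.
No neighbour of 2 does as well, so 2 is the unique centroid.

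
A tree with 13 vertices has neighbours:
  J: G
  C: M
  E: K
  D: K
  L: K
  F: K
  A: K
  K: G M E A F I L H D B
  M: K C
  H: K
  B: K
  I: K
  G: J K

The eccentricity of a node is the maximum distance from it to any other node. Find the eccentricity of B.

3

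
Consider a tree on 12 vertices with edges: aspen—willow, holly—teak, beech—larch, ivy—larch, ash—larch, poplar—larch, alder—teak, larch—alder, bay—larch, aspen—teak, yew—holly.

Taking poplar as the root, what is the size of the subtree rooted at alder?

6

alder's subtree: {alder, teak, aspen, holly, willow, yew}, size 6.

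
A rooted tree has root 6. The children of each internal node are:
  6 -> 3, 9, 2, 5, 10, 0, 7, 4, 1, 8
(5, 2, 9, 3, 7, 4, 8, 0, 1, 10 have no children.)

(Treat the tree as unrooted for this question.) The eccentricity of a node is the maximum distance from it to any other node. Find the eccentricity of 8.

2

A farthest node from 8 is 1 (3, 7, 9, 5, 10, 2, 4, 0 also at distance 2).
The path 8-6-1 has 2 edges.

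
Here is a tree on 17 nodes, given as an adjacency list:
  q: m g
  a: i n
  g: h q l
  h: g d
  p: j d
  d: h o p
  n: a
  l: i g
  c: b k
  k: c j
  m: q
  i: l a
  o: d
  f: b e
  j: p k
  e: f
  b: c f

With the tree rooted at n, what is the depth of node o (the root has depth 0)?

7

n–a–i–l–g–h–d–o — 7 edges.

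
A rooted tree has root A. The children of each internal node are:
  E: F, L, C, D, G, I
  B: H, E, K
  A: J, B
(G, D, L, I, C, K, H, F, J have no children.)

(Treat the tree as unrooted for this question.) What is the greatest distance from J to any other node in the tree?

4

The node farthest from J is C (F, L, I, G, D also at distance 4), via J-A-B-E-C — 4 edges.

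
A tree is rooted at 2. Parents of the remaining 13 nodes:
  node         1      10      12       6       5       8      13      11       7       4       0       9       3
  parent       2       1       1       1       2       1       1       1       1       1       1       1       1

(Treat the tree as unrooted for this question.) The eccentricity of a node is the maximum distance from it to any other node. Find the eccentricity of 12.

3

The node farthest from 12 is 5, via 12 – 1 – 2 – 5 — 3 edges.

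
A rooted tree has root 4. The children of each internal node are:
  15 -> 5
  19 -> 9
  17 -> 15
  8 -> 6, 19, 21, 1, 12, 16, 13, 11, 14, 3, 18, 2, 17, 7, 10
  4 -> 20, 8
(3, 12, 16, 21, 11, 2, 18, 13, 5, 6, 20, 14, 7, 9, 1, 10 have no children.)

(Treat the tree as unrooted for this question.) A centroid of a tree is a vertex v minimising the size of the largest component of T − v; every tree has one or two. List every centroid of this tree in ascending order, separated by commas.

Removing 8 splits the tree into components of sizes 3, 2, 2, 1, 1, 1, 1, 1, 1, 1, 1, 1, 1, 1, 1, 1; the largest is 3 ≤ ⌊21/2⌋ = 10.
No neighbour of 8 does as well, so 8 is the unique centroid.

8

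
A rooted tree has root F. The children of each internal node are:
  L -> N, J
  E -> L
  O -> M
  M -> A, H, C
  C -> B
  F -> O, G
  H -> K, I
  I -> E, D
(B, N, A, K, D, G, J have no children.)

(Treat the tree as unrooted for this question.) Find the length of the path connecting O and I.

O – M – H – I: 3 edges.

3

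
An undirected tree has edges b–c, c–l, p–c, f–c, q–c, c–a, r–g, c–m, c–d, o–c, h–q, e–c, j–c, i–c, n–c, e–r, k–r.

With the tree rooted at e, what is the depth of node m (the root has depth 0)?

Path from e to m: e → c → m, which has 2 edges.

2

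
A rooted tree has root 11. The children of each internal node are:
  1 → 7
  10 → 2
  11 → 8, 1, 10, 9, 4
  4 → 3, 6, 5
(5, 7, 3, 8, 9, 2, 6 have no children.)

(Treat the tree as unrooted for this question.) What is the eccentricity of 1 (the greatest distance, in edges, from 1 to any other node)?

The node farthest from 1 is 5 (3, 6, 2 also at distance 3), via 1 – 11 – 4 – 5 — 3 edges.

3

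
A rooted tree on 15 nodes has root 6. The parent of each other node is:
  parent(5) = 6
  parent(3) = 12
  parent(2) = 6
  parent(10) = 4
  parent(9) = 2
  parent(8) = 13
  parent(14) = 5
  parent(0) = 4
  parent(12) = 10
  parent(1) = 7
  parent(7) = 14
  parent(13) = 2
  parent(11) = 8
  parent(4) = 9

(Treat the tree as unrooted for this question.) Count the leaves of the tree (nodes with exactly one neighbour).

Degree-1 nodes: 0, 1, 3, 11 — 4 of them.

4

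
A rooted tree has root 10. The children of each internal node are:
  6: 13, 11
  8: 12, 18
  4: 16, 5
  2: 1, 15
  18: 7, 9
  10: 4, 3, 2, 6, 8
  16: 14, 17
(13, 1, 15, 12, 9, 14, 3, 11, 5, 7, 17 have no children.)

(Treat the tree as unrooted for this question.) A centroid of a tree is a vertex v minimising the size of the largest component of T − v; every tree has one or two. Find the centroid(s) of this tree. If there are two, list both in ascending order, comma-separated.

10

Delete 10: the remaining components have sizes 5, 5, 3, 3, 1. Max 5 ≤ 9, so 10 is a centroid.
No neighbour of 10 does as well, so 10 is the unique centroid.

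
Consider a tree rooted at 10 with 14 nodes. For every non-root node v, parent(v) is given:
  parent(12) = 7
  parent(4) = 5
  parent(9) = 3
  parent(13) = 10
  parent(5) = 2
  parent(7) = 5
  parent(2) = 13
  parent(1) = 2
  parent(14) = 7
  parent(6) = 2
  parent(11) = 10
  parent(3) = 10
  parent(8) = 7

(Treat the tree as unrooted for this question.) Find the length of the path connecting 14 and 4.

The path is 14 - 7 - 5 - 4, which has 3 edges.

3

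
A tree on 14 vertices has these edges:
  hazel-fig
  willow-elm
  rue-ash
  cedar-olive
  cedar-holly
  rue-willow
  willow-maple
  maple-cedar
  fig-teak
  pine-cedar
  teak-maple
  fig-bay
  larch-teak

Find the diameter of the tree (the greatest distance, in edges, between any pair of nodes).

6

Starting from hazel, a farthest node is ash at distance 6.
One longest path: hazel - fig - teak - maple - willow - rue - ash.
So the diameter is 6.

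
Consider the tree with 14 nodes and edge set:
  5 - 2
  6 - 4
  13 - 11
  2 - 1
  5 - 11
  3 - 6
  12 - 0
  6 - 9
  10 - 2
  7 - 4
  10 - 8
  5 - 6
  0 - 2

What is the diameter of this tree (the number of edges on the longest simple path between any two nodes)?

6

BFS from 7 reaches 8 last, at distance 6; BFS from 8 confirms no node is farther.
Path: 7 - 4 - 6 - 5 - 2 - 10 - 8.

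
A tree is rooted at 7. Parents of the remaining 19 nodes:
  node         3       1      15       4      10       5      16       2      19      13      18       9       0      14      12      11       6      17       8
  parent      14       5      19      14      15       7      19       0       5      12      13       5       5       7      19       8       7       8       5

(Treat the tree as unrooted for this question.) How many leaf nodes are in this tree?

11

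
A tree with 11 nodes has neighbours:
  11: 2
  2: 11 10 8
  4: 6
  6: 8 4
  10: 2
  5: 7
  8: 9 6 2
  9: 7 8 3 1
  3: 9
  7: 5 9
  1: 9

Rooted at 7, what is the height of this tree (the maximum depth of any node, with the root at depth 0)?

4

A deepest node is 4, reached by 7-9-8-6-4.
That path has 4 edges, so the height is 4.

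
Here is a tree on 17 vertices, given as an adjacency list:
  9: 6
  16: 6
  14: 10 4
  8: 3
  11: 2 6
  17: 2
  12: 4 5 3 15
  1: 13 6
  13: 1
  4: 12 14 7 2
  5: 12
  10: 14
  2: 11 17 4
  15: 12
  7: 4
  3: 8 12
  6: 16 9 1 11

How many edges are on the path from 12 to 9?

5

The path is 12–4–2–11–6–9, which has 5 edges.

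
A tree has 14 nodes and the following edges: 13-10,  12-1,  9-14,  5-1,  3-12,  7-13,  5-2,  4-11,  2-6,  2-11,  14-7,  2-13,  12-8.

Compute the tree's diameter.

8

A longest path is 9 - 14 - 7 - 13 - 2 - 5 - 1 - 12 - 3, with 8 edges.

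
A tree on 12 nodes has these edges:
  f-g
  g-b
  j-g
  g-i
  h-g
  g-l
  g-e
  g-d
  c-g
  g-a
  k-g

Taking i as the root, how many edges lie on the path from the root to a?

2

i–g–a — 2 edges.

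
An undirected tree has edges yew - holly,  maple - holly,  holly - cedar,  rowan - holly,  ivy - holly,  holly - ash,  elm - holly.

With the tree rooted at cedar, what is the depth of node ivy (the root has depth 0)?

2

cedar–holly–ivy — 2 edges.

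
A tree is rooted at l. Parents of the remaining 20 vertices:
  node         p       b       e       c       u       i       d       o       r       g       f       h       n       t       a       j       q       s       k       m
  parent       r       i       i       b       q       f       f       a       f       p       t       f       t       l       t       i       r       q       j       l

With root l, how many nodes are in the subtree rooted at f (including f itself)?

15

Descendants of f (including itself): f, i, r, d, h, j, b, e, p, q, k, c, g, u, s. That's 15.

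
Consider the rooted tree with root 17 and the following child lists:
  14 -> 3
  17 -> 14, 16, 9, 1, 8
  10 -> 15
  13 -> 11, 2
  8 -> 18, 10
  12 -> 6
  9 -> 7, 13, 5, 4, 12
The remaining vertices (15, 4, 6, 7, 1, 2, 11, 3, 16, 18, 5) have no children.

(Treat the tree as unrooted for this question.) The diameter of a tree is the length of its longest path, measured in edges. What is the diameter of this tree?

Starting from 15, a farthest node is 6 at distance 6.
One longest path: 15 - 10 - 8 - 17 - 9 - 12 - 6.
So the diameter is 6.

6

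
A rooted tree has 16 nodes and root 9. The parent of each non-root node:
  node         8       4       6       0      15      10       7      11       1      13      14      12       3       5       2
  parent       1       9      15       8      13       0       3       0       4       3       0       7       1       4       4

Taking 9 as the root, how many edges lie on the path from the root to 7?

4

9–4–1–3–7 — 4 edges.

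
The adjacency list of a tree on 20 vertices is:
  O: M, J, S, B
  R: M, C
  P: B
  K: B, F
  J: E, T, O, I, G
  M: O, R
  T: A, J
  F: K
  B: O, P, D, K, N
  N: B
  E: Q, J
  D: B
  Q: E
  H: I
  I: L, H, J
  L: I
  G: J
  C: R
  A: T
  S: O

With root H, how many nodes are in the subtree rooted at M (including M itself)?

The subtree rooted at M contains: M, R, C — 3 nodes.

3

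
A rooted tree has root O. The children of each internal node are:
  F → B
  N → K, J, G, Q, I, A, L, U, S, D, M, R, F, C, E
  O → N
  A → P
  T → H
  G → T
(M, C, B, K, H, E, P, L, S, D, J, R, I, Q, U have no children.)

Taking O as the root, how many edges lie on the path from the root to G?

O → N → G — 2 edges.

2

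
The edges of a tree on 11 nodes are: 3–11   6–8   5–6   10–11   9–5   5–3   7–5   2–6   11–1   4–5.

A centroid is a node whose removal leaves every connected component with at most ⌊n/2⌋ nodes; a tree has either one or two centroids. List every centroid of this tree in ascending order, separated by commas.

If 5 is removed the pieces have sizes 4, 3, 1, 1, 1, all ≤ ⌊11/2⌋ = 5.
Every other node leaves some component of size > 5, so the centroid is unique.

5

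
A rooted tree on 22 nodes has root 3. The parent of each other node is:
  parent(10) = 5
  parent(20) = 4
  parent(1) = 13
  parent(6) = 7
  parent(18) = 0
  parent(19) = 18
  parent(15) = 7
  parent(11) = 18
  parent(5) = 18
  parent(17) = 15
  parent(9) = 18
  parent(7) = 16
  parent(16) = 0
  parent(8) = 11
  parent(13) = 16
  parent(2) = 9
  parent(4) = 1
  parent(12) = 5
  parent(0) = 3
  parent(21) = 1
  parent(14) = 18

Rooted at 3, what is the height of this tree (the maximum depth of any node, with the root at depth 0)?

6

The longest root-to-leaf path is 3 – 0 – 16 – 13 – 1 – 4 – 20 (6 edges).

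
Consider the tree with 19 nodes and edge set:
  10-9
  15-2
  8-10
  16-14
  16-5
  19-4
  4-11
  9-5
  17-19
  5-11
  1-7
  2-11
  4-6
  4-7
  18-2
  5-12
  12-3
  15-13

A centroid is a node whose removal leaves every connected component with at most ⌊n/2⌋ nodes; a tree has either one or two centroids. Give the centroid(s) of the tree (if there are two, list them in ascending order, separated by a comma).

11

Removing 11 splits the tree into components of sizes 8, 6, 4; the largest is 8 ≤ ⌊19/2⌋ = 9.
No neighbour of 11 does as well, so 11 is the unique centroid.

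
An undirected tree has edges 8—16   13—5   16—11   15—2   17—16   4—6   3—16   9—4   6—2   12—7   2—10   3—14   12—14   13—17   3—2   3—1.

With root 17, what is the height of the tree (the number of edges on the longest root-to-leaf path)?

The longest root-to-leaf path is 17 – 16 – 3 – 2 – 6 – 4 – 9 (6 edges).

6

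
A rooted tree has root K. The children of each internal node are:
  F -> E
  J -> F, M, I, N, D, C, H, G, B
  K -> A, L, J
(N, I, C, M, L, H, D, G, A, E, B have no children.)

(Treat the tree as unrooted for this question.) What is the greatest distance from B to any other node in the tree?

The node farthest from B is L (E, A also at distance 3), via B–J–K–L — 3 edges.

3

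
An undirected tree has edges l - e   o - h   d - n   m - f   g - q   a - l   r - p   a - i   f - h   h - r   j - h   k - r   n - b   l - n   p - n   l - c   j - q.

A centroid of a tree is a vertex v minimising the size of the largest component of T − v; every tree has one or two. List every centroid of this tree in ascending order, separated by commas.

p, r

Removing r splits the tree into components of sizes 9, 7, 1; the largest is 9 ≤ ⌊18/2⌋ = 9.
Its neighbour p also leaves a largest component of size 9, so both are centroids.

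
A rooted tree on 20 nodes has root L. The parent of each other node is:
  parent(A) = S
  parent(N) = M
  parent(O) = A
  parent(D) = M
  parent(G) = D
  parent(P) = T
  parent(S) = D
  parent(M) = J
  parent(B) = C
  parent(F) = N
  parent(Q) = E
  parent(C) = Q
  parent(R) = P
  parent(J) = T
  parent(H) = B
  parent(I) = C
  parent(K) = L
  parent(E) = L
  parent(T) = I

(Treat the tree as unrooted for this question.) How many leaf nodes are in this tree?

Degree-1 nodes: F, G, H, K, O, R — 6 of them.

6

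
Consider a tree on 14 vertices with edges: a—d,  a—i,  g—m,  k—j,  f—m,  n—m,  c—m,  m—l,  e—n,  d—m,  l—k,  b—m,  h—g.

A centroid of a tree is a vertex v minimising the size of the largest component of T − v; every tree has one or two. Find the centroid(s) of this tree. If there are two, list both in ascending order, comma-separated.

If m is removed the pieces have sizes 3, 3, 2, 2, 1, 1, 1, all ≤ ⌊14/2⌋ = 7.
No neighbour of m does as well, so m is the unique centroid.

m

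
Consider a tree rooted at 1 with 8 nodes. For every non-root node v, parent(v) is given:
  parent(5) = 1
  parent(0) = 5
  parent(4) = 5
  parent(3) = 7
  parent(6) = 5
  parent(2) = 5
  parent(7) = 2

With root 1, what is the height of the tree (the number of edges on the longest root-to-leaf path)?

3 sits deepest: 1 → 5 → 2 → 7 → 3 — 4 edges from the root.

4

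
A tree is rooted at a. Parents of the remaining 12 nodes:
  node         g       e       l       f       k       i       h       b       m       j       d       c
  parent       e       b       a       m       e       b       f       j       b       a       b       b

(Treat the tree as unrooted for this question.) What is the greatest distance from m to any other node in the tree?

4

Distances from m peak at 4, attained at l.
m – b – j – a – l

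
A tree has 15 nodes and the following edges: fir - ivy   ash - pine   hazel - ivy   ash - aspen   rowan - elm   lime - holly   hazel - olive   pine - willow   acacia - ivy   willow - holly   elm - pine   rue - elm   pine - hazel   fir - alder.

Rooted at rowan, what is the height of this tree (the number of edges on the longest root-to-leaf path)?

6

alder sits deepest: rowan → elm → pine → hazel → ivy → fir → alder — 6 edges from the root.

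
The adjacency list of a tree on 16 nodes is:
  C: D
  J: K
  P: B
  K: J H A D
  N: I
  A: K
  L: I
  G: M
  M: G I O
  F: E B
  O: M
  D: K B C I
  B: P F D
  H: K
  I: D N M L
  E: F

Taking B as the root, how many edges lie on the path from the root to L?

Climbing from L to the root: L → I → D → B. That's 3 steps.

3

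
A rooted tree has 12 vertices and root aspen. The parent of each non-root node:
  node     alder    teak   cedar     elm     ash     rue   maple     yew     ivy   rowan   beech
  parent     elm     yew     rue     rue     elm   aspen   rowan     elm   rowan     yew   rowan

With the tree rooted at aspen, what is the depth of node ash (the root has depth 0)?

aspen–rue–elm–ash — 3 edges.

3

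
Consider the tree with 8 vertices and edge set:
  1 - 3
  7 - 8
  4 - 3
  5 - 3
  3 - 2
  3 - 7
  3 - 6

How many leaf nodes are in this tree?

Degree-1 nodes: 1, 2, 4, 5, 6, 8 — 6 of them.

6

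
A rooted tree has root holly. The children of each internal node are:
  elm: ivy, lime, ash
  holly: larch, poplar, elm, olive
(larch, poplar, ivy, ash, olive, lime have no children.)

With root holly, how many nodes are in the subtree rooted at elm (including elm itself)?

4

The subtree rooted at elm contains: elm, ivy, lime, ash — 4 nodes.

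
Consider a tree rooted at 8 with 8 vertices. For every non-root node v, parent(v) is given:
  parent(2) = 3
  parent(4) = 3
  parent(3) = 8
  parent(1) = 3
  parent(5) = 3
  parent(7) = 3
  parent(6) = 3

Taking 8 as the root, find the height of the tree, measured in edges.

2

The longest root-to-leaf path is 8–3–1 (2 edges).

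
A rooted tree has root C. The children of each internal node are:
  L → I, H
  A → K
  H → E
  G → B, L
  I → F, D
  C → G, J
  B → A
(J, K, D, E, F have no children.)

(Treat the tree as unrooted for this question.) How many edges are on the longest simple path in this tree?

Starting from K, a farthest node is F at distance 6.
One longest path: K–A–B–G–L–I–F.
So the diameter is 6.

6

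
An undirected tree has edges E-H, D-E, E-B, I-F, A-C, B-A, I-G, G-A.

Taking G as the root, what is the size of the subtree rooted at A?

6

A's subtree: {A, B, C, E, H, D}, size 6.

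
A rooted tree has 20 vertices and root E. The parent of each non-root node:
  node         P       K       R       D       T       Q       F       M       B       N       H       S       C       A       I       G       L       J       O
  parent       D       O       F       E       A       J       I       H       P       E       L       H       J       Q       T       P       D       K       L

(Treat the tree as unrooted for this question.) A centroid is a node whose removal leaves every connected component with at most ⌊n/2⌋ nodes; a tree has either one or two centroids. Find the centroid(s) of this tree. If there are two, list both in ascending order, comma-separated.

L, O

Delete L: the remaining components have sizes 10, 6, 3. Max 10 ≤ 10, so L is a centroid.
O is adjacent to L and is also a centroid (the largest component after removing it is likewise 10).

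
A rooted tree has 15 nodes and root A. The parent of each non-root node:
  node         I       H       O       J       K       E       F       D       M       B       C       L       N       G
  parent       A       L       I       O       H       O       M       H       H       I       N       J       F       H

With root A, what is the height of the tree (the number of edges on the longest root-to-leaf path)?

A deepest node is C, reached by A–I–O–J–L–H–M–F–N–C.
That path has 9 edges, so the height is 9.

9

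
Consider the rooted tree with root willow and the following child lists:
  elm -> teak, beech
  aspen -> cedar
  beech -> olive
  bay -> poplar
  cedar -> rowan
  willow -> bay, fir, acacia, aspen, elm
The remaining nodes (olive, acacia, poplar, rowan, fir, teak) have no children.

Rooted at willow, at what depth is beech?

Climbing from beech to the root: beech – elm – willow. That's 2 steps.

2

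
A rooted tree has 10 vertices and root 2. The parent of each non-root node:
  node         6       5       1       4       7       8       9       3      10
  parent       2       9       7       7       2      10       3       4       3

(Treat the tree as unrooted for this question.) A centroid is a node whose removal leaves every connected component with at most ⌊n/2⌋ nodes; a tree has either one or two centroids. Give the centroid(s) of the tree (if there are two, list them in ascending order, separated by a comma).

Removing 4 splits the tree into components of sizes 5, 4; the largest is 5 ≤ ⌊10/2⌋ = 5.
3 is adjacent to 4 and is also a centroid (the largest component after removing it is likewise 5).

3, 4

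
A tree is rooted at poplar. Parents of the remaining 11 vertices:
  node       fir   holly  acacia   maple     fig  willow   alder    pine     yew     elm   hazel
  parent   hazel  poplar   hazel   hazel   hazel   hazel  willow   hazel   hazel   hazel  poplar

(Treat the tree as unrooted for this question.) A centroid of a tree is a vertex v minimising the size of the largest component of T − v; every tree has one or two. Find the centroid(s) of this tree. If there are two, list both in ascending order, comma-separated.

hazel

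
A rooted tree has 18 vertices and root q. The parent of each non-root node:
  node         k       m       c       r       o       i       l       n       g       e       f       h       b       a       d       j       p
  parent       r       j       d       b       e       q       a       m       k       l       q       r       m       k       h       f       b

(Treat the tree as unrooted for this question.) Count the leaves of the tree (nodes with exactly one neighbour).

6

The leaves are c, g, i, n, o, p.
That is 6 leaves.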